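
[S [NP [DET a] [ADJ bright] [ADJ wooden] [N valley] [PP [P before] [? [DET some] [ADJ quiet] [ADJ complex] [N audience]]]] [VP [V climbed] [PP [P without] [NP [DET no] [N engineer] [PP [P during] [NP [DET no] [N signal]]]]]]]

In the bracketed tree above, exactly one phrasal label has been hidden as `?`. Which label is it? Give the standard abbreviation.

NP

The `?` node immediately contains: DET 'some', ADJ 'quiet', ADJ 'complex', N 'audience'. That is the internal structure of a noun phrase, so the label is NP.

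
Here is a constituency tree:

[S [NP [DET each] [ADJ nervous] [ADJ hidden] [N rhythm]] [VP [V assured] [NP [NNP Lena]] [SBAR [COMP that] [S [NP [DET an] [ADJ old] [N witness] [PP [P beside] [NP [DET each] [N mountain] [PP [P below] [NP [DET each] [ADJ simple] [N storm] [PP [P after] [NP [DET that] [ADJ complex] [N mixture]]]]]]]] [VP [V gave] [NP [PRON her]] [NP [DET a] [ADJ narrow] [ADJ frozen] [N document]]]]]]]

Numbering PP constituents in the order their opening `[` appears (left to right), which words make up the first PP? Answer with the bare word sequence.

Opening `[PP` markers occur at word positions 11, 14, 18; the first of these opens the constituent [PP beside each mountain below each simple storm after that complex mixture].

beside each mountain below each simple storm after that complex mixture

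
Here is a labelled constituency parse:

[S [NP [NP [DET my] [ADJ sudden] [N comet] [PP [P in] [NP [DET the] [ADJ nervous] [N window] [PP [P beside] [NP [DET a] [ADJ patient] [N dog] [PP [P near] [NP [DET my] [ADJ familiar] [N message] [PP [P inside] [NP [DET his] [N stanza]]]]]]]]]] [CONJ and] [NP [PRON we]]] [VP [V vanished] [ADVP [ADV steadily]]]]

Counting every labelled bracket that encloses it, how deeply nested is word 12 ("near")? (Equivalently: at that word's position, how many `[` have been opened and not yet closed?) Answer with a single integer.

Path from the root down to the word: S → NP → NP → PP → NP → PP → NP → PP → P. That is 9 enclosing brackets.

9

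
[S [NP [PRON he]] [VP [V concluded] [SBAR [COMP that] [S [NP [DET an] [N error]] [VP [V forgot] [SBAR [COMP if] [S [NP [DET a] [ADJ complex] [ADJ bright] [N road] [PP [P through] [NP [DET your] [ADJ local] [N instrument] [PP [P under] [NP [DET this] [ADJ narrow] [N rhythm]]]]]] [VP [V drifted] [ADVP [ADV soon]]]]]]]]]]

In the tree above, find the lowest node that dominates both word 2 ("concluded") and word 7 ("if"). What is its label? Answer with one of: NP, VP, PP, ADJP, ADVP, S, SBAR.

Both words fall inside [VP concluded that an error forgot if a complex bright road through your local instrument under this narrow rhythm drifted soon] (words 2–21), and no smaller constituent contains them both. Label: VP.

VP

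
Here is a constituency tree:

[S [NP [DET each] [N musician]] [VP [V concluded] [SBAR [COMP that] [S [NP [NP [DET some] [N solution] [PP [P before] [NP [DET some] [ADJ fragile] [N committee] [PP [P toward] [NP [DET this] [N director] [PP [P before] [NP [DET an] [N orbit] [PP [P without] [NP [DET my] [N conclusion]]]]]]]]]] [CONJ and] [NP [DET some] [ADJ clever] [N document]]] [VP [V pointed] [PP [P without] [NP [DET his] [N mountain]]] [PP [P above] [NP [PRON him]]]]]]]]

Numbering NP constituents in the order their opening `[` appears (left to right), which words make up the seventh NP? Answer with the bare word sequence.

In left-to-right order the NP constituents are "each musician"; "some solution before some fragile committee toward this director before an orbit without my conclusion and some clever document"; "some solution before some fragile committee toward this director before an orbit without my conclusion"; "some fragile committee toward this director before an orbit without my conclusion"; "this director before an orbit without my conclusion"; "an orbit without my conclusion"; "my conclusion"; "some clever document"; "his mountain"; "him". Number 7 is "my conclusion".

my conclusion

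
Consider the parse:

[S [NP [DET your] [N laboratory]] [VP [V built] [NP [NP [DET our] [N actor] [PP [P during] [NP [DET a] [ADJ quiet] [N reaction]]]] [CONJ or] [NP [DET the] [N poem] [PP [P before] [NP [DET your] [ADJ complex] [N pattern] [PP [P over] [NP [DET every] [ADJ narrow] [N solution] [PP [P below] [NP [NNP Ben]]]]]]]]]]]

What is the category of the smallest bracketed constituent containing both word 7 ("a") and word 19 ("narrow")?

Word 7 lies under S → VP → NP → NP → PP → NP → DET; word 19 lies under S → VP → NP → NP → PP → NP → PP → NP → ADJ. The lowest shared node is the NP.

NP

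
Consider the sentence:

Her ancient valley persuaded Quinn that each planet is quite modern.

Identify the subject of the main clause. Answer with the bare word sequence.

The subject of the main clause is the NP immediately before the verb "persuaded": "her ancient valley".

her ancient valley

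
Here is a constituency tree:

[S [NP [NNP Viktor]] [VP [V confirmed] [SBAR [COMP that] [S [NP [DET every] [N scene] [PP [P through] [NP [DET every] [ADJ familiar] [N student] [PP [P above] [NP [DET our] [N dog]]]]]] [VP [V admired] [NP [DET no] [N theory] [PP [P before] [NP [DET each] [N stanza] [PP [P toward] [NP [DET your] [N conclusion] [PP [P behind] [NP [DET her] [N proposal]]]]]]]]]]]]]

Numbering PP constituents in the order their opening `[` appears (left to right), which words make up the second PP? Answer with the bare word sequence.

Opening `[PP` markers occur at word positions 6, 10, 16, 19, 22; the second of these opens the constituent [PP above our dog].

above our dog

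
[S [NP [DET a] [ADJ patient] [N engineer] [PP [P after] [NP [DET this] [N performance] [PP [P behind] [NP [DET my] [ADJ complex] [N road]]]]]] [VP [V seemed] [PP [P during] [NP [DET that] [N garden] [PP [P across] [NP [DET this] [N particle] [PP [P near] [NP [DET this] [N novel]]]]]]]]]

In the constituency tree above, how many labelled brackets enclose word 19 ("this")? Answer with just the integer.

The word sits inside DET, which is inside NP, inside PP, inside NP, inside PP, inside NP, inside PP, inside VP, inside S — 9 brackets in all.

9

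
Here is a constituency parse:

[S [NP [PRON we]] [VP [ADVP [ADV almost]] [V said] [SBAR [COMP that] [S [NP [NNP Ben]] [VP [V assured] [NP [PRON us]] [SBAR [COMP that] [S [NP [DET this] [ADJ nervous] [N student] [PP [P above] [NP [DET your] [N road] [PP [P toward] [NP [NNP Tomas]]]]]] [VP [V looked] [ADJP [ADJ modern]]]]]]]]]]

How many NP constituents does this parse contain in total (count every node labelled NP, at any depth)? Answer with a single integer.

6

The NP constituents are: [NP we]; [NP Ben]; [NP us]; [NP this nervous student above your road toward Tomas]; [NP your road toward Tomas]; [NP Tomas]. Total: 6.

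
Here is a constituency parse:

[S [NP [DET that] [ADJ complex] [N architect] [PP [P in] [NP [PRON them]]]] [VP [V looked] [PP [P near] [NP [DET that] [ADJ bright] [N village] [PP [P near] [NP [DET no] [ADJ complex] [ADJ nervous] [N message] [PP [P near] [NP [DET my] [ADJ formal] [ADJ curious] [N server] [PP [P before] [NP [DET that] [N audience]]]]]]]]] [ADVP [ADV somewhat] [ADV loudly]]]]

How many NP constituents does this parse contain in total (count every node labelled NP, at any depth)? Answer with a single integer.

6

Scanning left to right, an opening `[NP` appears at word positions 1, 5, 8, 12, 17, 22 — 6 in total.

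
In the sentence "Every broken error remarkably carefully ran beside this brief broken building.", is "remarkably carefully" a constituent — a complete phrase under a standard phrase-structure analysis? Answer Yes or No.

Yes

The sequence corresponds to a single ADVP node — the adverb phrase "remarkably carefully".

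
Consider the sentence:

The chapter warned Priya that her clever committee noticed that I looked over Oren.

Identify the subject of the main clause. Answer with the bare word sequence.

the chapter

The subject of the main clause is the NP immediately before the verb "warned": "the chapter".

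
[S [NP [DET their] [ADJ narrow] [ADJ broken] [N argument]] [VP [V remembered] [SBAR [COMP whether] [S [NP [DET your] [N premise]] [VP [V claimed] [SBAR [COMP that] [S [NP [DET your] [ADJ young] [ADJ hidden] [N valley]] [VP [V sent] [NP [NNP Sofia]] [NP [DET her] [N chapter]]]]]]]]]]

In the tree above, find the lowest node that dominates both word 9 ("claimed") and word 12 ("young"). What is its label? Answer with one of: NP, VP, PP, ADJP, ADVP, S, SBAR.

VP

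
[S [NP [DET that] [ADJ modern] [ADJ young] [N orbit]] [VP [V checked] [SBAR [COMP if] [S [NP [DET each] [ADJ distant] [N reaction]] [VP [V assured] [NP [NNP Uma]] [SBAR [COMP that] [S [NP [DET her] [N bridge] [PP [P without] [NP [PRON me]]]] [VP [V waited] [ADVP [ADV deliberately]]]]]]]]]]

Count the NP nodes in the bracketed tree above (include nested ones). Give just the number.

Scanning left to right, an opening `[NP` appears at word positions 1, 7, 11, 13, 16 — 5 in total.

5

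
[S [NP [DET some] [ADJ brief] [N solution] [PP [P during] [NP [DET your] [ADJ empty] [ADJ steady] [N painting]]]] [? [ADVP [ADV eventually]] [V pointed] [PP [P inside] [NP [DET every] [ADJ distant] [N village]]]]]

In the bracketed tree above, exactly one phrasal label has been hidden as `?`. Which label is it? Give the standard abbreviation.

Looking at what the `?` directly dominates — ADVP, V 'pointed', PP — this is a verb phrase (VP).

VP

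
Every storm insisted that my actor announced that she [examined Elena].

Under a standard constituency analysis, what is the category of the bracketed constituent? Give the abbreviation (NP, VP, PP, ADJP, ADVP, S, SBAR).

"examined" is the head of the bracketed span, so the span is a verb phrase: VP.

VP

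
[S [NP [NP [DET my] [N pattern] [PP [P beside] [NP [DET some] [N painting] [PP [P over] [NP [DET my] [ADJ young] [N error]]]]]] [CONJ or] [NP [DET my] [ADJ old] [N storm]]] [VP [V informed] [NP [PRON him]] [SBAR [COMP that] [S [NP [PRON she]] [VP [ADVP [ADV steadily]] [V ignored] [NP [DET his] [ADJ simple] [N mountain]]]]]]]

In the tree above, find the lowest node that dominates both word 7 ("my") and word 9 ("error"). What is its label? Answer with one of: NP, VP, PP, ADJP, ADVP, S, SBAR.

NP

Word 7 lies under S → NP → NP → PP → NP → PP → NP → DET; word 9 lies under S → NP → NP → PP → NP → PP → NP → N. The lowest shared node is the NP.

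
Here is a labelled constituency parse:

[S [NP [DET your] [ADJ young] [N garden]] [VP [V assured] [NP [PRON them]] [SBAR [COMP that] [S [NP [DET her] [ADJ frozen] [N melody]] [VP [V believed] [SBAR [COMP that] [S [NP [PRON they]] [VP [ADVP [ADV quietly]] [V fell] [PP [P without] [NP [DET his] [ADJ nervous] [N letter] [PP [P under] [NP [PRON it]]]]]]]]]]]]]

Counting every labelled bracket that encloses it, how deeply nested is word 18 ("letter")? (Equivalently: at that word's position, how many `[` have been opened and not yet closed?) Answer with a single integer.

Counting open brackets not yet closed at "letter": [S [VP [SBAR [S [VP [SBAR [S [VP [PP [NP [N = 11.

11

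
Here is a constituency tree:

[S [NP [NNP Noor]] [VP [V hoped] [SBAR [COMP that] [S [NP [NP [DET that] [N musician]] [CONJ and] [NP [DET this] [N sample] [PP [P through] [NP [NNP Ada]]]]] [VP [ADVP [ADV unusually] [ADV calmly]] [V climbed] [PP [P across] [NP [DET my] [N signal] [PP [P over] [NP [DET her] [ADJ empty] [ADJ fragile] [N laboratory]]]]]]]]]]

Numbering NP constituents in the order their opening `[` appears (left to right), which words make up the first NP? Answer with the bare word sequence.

Noor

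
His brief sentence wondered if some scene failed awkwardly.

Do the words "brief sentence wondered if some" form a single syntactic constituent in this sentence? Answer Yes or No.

No

"brief" belongs to the noun phrase "his brief sentence" while "some" belongs to the verb phrase "wondered if some scene failed awkwardly"; a span that runs across that boundary is not a single phrase.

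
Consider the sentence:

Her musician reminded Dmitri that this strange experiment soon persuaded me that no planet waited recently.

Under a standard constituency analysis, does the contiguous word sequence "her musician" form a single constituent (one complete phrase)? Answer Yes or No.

Yes

The sequence corresponds to a single NP node — the noun phrase "her musician".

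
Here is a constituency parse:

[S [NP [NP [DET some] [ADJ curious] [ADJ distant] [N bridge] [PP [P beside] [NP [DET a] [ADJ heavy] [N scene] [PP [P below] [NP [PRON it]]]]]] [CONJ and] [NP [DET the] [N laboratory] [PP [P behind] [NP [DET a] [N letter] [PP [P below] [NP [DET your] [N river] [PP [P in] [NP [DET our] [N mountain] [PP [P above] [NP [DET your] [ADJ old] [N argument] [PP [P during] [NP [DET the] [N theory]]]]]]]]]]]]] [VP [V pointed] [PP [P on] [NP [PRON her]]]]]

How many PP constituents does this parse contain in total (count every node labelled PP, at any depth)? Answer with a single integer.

8

Listing each PP by its span: [PP beside a heavy scene below it]; [PP below it]; [PP behind a letter below your river in our mountain above your old argument during the theory]; [PP below your river in our mountain above your old argument during the theory]; [PP in our mountain above your old argument during the theory]; [PP above your old argument during the theory] … — that makes 8.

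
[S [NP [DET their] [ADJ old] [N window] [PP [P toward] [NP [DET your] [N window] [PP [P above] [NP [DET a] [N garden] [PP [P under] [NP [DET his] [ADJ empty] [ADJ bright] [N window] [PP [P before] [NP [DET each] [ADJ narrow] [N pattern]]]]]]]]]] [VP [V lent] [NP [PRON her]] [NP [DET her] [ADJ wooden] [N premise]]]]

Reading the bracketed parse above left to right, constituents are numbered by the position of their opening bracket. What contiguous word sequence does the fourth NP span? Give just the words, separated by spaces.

his empty bright window before each narrow pattern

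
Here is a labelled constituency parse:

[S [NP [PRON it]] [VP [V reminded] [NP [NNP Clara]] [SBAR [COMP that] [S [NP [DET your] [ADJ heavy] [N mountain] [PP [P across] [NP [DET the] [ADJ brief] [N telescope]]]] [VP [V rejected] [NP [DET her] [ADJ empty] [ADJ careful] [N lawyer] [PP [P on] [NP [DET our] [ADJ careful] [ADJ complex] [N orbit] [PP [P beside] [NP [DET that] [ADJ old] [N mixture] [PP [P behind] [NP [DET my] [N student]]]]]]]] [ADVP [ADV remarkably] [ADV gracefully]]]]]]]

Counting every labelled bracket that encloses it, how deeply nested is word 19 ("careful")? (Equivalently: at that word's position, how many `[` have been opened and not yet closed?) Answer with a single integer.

9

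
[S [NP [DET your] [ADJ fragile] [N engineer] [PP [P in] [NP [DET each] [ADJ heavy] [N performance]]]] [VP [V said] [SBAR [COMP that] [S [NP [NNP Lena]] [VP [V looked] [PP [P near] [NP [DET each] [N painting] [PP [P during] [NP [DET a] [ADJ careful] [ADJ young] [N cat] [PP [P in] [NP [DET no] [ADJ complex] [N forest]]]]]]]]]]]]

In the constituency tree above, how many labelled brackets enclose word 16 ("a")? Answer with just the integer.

10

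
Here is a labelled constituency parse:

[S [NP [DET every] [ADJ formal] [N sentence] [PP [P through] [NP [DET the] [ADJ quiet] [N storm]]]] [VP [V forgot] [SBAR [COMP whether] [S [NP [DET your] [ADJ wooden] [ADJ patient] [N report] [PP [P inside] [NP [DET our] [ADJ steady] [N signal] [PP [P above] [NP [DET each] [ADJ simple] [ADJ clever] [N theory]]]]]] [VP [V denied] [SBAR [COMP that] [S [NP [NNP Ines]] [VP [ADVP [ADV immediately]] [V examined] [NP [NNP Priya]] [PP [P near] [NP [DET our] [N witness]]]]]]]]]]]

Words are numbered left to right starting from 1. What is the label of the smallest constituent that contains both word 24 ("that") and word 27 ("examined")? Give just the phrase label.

SBAR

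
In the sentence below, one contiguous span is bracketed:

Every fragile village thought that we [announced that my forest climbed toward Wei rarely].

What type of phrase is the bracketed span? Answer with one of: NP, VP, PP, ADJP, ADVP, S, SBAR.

VP

The span is built around the verb "announced" — a verb phrase (VP).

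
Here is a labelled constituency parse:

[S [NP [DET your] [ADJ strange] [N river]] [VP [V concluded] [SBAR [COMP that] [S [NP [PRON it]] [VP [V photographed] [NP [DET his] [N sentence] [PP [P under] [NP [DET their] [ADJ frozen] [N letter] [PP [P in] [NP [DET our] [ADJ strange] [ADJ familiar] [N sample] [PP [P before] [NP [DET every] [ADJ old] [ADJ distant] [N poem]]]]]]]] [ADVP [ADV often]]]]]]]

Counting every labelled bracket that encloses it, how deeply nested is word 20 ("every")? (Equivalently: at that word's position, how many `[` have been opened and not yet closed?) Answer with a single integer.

Counting open brackets not yet closed at "every": [S [VP [SBAR [S [VP [NP [PP [NP [PP [NP [PP [NP [DET = 13.

13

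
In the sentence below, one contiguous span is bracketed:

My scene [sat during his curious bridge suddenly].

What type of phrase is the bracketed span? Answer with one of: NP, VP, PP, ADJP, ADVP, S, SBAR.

"sat" is the head of the bracketed span, so the span is a verb phrase: VP.

VP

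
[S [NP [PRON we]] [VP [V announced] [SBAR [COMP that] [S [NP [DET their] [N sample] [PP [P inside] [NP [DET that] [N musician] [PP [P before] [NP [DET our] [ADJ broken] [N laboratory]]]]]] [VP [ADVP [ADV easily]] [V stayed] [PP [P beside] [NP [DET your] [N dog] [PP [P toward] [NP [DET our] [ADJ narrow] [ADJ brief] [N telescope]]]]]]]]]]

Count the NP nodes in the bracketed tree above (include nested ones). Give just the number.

6

Scanning left to right, an opening `[NP` appears at word positions 1, 4, 7, 10, 16, 19 — 6 in total.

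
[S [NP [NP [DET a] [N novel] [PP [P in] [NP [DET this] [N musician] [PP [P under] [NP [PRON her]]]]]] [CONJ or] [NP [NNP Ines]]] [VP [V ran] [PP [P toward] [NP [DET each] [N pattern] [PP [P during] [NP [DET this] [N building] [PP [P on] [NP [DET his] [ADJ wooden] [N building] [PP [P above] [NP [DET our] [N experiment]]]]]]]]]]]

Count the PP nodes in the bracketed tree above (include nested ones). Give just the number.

6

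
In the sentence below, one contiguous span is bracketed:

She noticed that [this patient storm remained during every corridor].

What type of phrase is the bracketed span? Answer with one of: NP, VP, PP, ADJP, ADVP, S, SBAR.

S

The bracketed span "this patient storm remained during every corridor" is headed by "remained", making it a clause (S).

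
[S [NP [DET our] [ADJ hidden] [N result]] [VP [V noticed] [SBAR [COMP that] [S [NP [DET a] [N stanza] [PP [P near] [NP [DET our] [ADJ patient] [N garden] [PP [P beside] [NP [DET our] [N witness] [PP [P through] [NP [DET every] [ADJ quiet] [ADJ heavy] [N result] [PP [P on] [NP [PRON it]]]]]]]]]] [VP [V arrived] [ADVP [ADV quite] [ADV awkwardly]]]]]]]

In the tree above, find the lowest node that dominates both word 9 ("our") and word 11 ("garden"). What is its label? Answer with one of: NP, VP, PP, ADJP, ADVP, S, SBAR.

NP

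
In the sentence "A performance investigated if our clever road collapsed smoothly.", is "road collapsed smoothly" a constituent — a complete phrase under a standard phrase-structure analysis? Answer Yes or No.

No

The sequence begins inside the noun phrase "our clever road" and ends inside the verb phrase "collapsed smoothly"; it crosses a phrase boundary, so no single node in the tree spans exactly those words.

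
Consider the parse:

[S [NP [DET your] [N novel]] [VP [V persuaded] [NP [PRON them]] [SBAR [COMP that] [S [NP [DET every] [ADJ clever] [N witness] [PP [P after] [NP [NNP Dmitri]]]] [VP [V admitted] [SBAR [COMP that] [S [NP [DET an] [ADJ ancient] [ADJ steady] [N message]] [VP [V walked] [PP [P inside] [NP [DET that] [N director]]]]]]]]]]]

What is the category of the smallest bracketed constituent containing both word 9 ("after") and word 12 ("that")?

Word 9 lies under S → VP → SBAR → S → NP → PP → P; word 12 lies under S → VP → SBAR → S → VP → SBAR → COMP. The lowest shared node is the S.

S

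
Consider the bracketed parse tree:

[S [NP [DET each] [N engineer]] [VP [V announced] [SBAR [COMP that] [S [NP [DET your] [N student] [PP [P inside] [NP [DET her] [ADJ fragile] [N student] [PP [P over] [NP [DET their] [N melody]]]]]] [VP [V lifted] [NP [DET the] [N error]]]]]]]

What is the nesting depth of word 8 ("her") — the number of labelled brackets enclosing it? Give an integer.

8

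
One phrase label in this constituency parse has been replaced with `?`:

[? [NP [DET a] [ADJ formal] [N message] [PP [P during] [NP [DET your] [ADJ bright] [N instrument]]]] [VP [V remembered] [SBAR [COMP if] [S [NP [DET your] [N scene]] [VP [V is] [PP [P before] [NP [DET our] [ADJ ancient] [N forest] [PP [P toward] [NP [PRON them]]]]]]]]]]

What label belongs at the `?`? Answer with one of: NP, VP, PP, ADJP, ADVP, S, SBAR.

S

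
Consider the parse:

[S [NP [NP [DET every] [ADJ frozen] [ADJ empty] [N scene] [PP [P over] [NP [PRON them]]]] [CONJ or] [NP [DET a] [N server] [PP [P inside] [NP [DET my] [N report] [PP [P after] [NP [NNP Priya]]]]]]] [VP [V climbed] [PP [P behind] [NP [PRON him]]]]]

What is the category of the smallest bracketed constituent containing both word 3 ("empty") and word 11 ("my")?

NP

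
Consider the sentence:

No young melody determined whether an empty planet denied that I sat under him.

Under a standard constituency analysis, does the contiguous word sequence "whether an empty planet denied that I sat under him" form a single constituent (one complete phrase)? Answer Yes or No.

The sequence corresponds to a single SBAR node — the subordinate clause "whether an empty planet denied that I sat under him".

Yes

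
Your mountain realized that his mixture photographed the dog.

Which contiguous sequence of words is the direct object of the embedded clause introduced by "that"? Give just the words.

The verb of the embedded clause introduced by "that" is "photographed"; its direct object is the NP "the dog".

the dog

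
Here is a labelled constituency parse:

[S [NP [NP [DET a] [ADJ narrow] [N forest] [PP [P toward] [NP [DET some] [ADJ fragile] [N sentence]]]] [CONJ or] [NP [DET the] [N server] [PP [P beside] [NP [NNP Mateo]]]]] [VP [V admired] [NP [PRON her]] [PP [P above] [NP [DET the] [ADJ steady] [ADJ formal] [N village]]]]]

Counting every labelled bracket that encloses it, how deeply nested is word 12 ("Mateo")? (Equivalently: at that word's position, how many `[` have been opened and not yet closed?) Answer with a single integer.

6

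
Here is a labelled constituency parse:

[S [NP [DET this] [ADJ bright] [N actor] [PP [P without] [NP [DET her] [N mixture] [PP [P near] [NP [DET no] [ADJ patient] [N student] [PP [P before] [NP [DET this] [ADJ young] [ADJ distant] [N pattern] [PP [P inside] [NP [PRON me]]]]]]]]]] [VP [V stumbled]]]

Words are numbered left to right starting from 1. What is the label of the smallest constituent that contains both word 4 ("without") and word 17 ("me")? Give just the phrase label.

PP

Both words fall inside [PP without her mixture near no patient student before this young distant pattern inside me] (words 4–17), and no smaller constituent contains them both. Label: PP.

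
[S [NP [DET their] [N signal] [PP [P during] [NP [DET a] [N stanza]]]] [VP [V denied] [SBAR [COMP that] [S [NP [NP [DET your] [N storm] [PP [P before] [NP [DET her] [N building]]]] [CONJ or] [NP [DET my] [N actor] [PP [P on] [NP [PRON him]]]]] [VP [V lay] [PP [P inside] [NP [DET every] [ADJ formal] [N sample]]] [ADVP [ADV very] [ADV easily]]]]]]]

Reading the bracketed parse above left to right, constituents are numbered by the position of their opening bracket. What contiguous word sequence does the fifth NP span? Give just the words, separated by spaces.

The NP opening brackets appear, in order, over: "their signal during a stanza"; "a stanza"; "your storm before her building or my actor on him"; "your storm before her building"; "her building"; "my actor on him"; "him"; "every formal sample". The fifth one spans "her building".

her building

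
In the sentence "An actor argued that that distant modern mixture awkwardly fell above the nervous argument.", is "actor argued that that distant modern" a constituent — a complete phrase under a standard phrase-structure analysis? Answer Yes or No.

No

"actor" belongs to the noun phrase "an actor" while "modern" belongs to the verb phrase "argued that that distant modern mixture awkwardly fell above the nervous argument"; a span that runs across that boundary is not a single phrase.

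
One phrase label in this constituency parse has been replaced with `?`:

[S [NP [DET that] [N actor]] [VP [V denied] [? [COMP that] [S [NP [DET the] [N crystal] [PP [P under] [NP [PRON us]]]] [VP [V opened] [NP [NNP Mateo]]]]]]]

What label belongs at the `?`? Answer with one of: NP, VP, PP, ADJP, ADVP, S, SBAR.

The `?` node immediately contains: COMP 'that', S. That is the internal structure of a subordinate clause, so the label is SBAR.

SBAR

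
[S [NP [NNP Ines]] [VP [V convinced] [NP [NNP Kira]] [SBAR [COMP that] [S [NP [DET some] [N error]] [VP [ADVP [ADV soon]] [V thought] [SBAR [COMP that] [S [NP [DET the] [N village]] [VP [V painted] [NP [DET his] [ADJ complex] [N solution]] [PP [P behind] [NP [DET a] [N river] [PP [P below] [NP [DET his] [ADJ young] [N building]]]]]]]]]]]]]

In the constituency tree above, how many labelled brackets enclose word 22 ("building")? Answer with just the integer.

13

Counting open brackets not yet closed at "building": [S [VP [SBAR [S [VP [SBAR [S [VP [PP [NP [PP [NP [N = 13.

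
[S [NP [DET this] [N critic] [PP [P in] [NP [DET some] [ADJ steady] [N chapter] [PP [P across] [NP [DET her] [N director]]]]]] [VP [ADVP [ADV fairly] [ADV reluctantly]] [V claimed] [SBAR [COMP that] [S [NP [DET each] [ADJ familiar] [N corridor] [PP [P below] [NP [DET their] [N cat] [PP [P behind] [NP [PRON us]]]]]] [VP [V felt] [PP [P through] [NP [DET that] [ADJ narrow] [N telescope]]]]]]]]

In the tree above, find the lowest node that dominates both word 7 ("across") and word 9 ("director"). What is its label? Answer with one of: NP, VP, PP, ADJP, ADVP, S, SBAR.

PP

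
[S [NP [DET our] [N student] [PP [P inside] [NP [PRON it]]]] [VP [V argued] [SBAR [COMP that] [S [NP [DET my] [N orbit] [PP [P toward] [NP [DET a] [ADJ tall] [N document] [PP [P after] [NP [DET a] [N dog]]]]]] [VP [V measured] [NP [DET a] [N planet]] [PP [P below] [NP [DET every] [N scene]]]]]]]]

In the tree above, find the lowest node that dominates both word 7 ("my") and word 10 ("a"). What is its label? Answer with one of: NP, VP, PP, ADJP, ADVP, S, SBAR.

Both words fall inside [NP my orbit toward a tall document after a dog] (words 7–15), and no smaller constituent contains them both. Label: NP.

NP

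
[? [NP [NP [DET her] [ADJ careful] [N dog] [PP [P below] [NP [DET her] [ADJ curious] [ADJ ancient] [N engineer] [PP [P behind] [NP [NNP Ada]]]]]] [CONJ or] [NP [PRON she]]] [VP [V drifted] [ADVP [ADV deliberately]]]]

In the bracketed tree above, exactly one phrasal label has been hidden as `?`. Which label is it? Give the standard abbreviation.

S

A constituent whose immediate children are NP, VP is a clause: S.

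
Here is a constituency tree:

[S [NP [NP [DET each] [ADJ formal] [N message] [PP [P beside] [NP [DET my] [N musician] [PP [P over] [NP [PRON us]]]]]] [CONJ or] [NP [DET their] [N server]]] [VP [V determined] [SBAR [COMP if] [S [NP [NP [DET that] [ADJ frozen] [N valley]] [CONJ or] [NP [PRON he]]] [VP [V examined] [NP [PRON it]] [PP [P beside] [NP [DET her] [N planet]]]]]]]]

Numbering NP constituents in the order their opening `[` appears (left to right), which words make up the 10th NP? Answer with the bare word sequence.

her planet

The NP opening brackets appear, in order, over: "each formal message beside my musician over us or their server"; "each formal message beside my musician over us"; "my musician over us"; "us"; "their server"; "that frozen valley or he"; "that frozen valley"; "he"; "it"; "her planet". The 10th one spans "her planet".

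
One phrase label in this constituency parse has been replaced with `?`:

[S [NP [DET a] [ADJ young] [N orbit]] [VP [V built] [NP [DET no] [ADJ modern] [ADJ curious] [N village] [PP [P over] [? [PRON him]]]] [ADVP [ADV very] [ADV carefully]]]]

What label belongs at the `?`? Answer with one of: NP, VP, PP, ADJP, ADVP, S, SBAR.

NP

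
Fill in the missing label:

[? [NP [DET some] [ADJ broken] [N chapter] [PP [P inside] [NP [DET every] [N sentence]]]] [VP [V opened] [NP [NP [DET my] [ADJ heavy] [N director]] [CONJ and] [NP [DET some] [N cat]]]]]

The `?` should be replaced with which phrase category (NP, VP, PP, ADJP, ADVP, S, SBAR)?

S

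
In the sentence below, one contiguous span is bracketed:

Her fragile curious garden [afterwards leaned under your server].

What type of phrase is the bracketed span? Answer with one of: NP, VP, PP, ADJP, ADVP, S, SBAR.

The bracketed span "afterwards leaned under your server" is headed by "leaned", making it a verb phrase (VP).

VP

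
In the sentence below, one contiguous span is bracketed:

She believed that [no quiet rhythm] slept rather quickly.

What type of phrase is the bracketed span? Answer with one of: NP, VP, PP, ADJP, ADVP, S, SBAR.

NP

The bracketed span "no quiet rhythm" is headed by "rhythm", making it a noun phrase (NP).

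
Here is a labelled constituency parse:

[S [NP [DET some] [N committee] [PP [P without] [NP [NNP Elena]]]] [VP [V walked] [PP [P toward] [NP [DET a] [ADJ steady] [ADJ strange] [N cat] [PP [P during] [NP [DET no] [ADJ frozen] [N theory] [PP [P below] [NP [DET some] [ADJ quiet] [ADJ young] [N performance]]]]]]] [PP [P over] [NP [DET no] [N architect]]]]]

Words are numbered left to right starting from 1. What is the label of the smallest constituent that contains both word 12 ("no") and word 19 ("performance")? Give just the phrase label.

NP

Word 12 lies under S → VP → PP → NP → PP → NP → DET; word 19 lies under S → VP → PP → NP → PP → NP → PP → NP → N. The lowest shared node is the NP.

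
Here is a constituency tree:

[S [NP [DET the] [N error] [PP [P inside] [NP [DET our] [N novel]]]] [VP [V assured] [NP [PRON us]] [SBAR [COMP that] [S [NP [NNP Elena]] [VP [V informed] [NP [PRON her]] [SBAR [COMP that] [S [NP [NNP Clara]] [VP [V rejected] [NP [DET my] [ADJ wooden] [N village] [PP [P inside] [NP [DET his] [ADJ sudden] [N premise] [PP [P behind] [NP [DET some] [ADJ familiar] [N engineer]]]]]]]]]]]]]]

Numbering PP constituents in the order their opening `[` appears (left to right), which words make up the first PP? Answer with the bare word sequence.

inside our novel

Opening `[PP` markers occur at word positions 3, 18, 22; the first of these opens the constituent [PP inside our novel].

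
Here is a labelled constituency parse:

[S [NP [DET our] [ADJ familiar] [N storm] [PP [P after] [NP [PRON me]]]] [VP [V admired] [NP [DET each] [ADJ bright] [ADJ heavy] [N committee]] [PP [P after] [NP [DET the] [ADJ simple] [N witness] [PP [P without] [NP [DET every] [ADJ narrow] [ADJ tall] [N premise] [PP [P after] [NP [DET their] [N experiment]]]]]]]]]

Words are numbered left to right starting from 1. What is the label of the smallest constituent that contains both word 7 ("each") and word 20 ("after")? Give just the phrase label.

VP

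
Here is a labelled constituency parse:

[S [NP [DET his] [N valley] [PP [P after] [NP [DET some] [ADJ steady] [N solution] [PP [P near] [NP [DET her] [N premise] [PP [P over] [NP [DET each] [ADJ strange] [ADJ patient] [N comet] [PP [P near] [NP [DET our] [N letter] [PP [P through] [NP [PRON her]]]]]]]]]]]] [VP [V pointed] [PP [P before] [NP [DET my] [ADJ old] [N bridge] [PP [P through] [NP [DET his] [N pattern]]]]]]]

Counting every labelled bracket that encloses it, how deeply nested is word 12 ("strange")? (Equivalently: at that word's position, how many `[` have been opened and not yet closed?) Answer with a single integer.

9

Counting open brackets not yet closed at "strange": [S [NP [PP [NP [PP [NP [PP [NP [ADJ = 9.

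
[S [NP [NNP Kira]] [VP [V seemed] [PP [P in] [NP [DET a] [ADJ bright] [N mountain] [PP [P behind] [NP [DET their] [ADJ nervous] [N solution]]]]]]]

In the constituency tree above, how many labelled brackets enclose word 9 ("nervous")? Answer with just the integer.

Path from the root down to the word: S → VP → PP → NP → PP → NP → ADJ. That is 7 enclosing brackets.

7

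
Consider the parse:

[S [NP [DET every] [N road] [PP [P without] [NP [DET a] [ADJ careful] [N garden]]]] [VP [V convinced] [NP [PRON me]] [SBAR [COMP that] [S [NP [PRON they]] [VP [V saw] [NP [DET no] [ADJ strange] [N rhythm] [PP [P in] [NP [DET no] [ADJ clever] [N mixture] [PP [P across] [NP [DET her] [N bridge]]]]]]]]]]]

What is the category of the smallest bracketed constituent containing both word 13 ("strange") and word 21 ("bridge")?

NP

Word 13 lies under S → VP → SBAR → S → VP → NP → ADJ; word 21 lies under S → VP → SBAR → S → VP → NP → PP → NP → PP → NP → N. The lowest shared node is the NP.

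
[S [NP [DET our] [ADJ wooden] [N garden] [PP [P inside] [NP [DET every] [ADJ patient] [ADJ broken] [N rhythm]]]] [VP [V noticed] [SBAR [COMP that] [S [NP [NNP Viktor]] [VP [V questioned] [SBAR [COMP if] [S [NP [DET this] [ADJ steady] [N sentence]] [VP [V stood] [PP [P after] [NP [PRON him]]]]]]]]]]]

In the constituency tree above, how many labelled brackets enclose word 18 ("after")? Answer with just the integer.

10

Counting open brackets not yet closed at "after": [S [VP [SBAR [S [VP [SBAR [S [VP [PP [P = 10.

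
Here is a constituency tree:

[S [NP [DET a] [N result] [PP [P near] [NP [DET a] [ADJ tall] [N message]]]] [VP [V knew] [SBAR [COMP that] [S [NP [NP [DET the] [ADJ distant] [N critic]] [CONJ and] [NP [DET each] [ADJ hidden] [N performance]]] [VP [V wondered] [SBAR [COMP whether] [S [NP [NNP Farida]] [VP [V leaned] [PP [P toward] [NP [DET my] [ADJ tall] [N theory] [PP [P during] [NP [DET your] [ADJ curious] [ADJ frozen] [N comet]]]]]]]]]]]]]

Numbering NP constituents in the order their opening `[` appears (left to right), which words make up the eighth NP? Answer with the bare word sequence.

your curious frozen comet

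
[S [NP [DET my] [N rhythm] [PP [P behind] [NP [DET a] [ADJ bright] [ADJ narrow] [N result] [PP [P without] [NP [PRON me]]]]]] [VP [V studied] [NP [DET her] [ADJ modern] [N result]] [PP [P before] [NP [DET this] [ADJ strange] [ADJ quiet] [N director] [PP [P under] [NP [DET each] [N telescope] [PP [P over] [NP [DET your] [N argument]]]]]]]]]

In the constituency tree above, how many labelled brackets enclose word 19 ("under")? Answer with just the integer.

The word sits inside P, which is inside PP, inside NP, inside PP, inside VP, inside S — 6 brackets in all.

6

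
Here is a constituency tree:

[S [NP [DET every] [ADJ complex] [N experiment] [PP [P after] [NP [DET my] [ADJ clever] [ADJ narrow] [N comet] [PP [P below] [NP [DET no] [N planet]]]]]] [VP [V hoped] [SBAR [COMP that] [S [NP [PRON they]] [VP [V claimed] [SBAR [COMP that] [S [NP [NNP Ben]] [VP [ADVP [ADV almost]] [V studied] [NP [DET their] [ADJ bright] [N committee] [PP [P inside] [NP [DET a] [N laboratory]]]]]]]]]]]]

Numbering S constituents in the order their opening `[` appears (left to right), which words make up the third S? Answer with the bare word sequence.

In left-to-right order the S constituents are "every complex experiment after my clever narrow comet below no planet hoped that they claimed that Ben almost studied their bright committee inside a laboratory"; "they claimed that Ben almost studied their bright committee inside a laboratory"; "Ben almost studied their bright committee inside a laboratory". Number 3 is "Ben almost studied their bright committee inside a laboratory".

Ben almost studied their bright committee inside a laboratory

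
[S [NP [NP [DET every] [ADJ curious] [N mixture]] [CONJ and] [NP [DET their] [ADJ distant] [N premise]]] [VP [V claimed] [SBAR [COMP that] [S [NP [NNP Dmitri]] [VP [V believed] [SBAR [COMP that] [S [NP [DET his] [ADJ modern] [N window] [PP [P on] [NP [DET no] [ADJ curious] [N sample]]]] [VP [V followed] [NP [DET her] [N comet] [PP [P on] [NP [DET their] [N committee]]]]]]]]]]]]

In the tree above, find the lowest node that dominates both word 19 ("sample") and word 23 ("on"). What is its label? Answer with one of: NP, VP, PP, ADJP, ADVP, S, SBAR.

The smallest bracket enclosing both words is [S his modern window on no curious sample followed her comet on their committee], so the label is S.

S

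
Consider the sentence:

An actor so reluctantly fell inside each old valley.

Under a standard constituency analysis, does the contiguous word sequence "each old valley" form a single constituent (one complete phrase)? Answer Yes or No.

"each old valley" is exactly the noun phrase [NP each old valley], a complete constituent.

Yes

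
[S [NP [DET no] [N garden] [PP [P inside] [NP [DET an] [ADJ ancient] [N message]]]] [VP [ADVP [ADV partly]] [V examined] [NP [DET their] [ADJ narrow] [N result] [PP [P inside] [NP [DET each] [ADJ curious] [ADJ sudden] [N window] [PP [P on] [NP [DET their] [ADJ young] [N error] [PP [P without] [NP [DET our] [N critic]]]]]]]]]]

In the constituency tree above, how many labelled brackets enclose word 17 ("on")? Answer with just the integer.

Path from the root down to the word: S → VP → NP → PP → NP → PP → P. That is 7 enclosing brackets.

7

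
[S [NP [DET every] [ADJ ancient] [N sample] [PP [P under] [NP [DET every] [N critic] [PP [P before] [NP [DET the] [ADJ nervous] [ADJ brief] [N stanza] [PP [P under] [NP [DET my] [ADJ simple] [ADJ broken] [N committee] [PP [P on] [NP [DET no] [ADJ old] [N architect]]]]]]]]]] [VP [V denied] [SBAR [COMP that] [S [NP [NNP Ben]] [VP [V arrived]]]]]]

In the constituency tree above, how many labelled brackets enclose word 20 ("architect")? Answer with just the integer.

11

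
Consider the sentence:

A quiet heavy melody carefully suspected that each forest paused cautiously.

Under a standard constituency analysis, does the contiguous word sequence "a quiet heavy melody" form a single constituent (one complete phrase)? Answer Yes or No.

Yes

The sequence corresponds to a single NP node — the noun phrase "a quiet heavy melody".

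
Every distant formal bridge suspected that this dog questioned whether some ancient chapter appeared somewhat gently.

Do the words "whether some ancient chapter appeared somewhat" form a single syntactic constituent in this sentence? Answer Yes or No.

"whether" belongs to the complementizer "whether" while "somewhat" belongs to the clause "some ancient chapter appeared somewhat gently"; a span that runs across that boundary is not a single phrase.

No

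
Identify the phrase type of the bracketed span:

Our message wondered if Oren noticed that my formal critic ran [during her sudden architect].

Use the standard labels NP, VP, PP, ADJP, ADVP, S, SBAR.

PP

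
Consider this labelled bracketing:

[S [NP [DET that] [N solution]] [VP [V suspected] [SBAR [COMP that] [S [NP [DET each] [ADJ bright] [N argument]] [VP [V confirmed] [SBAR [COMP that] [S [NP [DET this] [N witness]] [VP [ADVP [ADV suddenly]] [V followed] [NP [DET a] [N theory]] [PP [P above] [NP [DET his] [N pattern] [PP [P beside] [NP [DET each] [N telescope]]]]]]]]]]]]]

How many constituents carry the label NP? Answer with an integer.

6

Listing each NP by its span: [NP that solution]; [NP each bright argument]; [NP this witness]; [NP a theory]; [NP his pattern beside each telescope]; [NP each telescope] — that makes 6.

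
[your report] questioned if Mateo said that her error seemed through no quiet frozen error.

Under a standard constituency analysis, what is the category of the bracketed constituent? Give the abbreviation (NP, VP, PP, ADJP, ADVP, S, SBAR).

NP

"report" is the head of the bracketed span, so the span is a noun phrase: NP.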